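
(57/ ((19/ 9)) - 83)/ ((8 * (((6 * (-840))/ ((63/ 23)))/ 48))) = 21/ 115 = 0.18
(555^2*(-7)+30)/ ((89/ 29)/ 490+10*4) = -30638820450/ 568489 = -53895.19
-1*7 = -7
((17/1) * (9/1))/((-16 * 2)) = -153/32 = -4.78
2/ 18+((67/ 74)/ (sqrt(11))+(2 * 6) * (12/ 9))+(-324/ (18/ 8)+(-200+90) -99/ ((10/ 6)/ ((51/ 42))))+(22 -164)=-284771/ 630+67 * sqrt(11)/ 814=-451.74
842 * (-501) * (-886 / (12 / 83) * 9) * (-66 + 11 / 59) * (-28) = 2529579406104828 / 59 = 42874227222115.73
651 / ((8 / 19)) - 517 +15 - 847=1577 / 8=197.12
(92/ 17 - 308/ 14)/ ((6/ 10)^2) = -2350/ 51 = -46.08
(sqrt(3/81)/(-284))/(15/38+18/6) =-19* sqrt(3)/164862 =-0.00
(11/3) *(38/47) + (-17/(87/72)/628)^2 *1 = 8666527126/2922903069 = 2.97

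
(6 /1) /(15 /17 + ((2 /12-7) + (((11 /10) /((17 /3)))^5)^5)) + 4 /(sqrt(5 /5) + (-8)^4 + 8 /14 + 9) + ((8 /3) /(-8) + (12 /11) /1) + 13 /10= 1710769440760397195527072962923178979173390165908487103783149809 /1628819347073921508446084626076669253520858768850856845955183630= 1.05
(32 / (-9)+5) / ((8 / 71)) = 923 / 72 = 12.82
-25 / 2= -12.50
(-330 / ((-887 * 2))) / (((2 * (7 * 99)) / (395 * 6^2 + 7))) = 71135 / 37254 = 1.91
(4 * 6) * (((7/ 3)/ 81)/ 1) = 56/ 81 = 0.69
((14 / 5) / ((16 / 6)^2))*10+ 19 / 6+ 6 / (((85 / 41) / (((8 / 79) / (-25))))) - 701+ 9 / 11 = -61434055979 / 88638000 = -693.09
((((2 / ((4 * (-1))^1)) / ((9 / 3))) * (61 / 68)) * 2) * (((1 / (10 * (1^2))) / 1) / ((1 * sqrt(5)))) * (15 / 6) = -61 * sqrt(5) / 4080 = -0.03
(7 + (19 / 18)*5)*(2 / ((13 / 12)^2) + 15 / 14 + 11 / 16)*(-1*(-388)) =108090301 / 6552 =16497.30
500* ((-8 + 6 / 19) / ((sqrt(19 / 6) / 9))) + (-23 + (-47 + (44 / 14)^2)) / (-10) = 1473 / 245 - 657000* sqrt(114) / 361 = -19425.68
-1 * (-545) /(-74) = -545 /74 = -7.36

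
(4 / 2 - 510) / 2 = -254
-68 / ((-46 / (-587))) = -867.74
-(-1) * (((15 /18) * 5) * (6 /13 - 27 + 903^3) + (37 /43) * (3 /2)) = 3429997451093 /1118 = 3067976253.21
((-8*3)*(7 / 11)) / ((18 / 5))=-140 / 33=-4.24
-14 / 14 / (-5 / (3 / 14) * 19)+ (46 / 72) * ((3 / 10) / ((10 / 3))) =3179 / 53200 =0.06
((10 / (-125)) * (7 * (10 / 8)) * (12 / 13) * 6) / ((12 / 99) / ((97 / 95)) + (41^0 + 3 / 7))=-2823282 / 1126775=-2.51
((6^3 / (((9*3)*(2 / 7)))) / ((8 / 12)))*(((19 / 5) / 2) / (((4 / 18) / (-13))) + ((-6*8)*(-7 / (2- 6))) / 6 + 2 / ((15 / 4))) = -52339 / 10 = -5233.90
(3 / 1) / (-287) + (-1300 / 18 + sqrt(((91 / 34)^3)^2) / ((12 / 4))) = -6684397777 / 101522232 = -65.84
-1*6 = -6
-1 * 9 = -9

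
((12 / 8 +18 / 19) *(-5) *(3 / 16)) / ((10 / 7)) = -1953 / 1216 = -1.61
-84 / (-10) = 42 / 5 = 8.40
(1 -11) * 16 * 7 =-1120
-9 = -9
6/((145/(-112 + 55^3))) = 997578/145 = 6879.85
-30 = -30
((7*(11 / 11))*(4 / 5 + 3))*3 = 399 / 5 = 79.80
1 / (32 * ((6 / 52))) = 0.27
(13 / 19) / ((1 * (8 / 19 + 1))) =13 / 27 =0.48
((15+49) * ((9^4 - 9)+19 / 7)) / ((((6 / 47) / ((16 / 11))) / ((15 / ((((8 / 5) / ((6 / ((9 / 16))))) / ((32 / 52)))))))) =883302809600 / 3003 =294140129.74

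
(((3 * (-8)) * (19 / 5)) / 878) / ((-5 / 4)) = 912 / 10975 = 0.08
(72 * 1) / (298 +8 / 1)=4 / 17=0.24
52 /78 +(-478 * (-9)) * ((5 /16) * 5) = 161341 /24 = 6722.54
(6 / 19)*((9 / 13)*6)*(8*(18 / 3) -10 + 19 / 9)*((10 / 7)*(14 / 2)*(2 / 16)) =855 / 13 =65.77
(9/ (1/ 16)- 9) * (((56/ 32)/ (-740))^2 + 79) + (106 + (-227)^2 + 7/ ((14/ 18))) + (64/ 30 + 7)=327603938177/ 5256960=62318.13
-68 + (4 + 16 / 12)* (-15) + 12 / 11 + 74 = -802 / 11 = -72.91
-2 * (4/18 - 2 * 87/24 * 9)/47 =2341/846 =2.77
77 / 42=11 / 6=1.83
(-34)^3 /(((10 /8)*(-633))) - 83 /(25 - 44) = 3249799 /60135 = 54.04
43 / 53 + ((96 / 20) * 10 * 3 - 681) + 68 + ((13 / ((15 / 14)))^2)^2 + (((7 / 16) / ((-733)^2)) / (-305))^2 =15645605294381387917849252013 / 737830221125478850080000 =21204.89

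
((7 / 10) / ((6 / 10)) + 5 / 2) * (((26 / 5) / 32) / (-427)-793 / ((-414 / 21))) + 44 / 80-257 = -108.96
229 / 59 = 3.88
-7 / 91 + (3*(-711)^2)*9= 177437870 / 13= 13649066.92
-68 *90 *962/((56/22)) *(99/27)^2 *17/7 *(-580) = 2146243356400/49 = 43800884824.49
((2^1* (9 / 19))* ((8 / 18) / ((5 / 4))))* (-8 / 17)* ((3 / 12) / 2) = -32 / 1615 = -0.02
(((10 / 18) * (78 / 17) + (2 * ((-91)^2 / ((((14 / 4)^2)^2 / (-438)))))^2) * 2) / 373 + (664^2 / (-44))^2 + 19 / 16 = 9986547288443908757 / 88425295728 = 112937674.75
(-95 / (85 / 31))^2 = 346921 / 289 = 1200.42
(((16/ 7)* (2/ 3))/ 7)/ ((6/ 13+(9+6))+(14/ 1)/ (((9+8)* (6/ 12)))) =7072/ 555807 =0.01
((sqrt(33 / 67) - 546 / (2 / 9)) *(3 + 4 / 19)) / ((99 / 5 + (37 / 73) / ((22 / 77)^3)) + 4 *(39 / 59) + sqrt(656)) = -196509503543666040 / 730540611884939 - 7242017209600 *sqrt(90651) / 48946220996290913 + 79979447921720 *sqrt(2211) / 48946220996290913 + 17793636283987200 *sqrt(41) / 730540611884939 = -113.00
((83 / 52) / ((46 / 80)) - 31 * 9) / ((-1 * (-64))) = -82591 / 19136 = -4.32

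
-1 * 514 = -514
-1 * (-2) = 2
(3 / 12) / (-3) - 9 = -109 / 12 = -9.08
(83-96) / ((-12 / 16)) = 52 / 3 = 17.33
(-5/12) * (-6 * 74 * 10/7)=1850/7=264.29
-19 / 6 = -3.17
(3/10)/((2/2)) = 3/10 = 0.30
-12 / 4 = -3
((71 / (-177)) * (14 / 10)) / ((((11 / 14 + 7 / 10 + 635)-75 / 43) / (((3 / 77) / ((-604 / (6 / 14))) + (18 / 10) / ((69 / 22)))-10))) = 1077415115167 / 129191560345320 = 0.01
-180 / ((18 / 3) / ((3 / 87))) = -30 / 29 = -1.03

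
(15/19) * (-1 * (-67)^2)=-67335/19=-3543.95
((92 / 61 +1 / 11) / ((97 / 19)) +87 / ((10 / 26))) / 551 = 2541908 / 6183265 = 0.41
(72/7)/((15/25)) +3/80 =9621/560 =17.18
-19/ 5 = -3.80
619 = 619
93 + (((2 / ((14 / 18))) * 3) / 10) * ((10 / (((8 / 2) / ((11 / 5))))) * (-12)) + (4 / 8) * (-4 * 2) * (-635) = 90373 / 35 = 2582.09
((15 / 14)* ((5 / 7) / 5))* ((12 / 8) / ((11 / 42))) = 135 / 154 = 0.88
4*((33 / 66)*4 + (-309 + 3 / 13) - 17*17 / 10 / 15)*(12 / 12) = -1203914 / 975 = -1234.78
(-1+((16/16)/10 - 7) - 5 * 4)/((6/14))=-651/10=-65.10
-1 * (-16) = 16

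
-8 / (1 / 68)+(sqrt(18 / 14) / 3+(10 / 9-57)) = -5399 / 9+sqrt(7) / 7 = -599.51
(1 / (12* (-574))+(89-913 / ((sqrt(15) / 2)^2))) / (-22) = 1773279 / 252560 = 7.02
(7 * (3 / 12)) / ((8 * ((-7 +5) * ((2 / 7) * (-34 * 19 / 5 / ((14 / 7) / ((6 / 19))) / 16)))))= 245 / 816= 0.30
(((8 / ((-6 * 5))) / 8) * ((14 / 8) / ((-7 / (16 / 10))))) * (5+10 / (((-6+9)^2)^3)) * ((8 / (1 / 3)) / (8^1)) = 731 / 3645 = 0.20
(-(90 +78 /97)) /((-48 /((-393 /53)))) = -144231 /10282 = -14.03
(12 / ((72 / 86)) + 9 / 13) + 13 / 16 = 9883 / 624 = 15.84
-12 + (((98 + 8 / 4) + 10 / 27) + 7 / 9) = 89.15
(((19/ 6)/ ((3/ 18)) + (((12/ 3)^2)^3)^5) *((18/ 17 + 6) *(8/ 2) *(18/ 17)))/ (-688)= -622577612487697377300/ 12427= -50098785908722730.93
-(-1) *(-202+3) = -199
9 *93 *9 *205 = 1544265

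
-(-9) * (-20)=-180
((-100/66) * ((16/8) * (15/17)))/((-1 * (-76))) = -125/3553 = -0.04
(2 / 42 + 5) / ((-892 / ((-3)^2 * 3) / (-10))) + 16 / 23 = 79831 / 35903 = 2.22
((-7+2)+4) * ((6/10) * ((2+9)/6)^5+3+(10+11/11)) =-342491/12960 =-26.43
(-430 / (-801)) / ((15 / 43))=3698 / 2403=1.54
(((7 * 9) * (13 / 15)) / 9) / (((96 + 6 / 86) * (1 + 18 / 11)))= 43043 / 1796985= 0.02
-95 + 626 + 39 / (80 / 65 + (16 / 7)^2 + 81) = 29606322 / 55709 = 531.45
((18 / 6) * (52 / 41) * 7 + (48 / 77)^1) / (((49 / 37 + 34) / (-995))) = -3168004380 / 4126199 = -767.78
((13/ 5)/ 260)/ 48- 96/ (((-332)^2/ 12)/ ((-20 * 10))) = 69126889/ 33067200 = 2.09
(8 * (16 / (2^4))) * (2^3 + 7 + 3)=144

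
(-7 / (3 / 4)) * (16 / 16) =-28 / 3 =-9.33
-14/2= -7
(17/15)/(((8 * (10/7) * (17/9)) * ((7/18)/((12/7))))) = 81/350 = 0.23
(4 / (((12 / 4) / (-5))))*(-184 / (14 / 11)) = 20240 / 21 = 963.81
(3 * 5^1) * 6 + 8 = 98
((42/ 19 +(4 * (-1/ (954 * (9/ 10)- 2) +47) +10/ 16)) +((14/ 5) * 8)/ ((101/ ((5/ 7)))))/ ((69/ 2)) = 12558044297/ 2268465252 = 5.54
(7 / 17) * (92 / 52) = 161 / 221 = 0.73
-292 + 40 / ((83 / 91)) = -20596 / 83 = -248.14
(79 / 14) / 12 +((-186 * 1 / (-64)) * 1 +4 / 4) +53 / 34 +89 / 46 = 2067883 / 262752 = 7.87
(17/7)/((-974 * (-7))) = 17/47726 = 0.00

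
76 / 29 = 2.62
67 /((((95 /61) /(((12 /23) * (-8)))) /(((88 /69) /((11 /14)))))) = -14647808 /50255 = -291.47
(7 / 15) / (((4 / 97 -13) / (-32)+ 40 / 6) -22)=-0.03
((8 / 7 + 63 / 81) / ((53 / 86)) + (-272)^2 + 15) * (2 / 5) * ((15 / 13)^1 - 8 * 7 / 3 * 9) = -9161450638 / 1855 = -4938787.41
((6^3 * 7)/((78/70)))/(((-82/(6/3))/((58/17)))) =-1023120/9061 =-112.91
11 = 11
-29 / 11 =-2.64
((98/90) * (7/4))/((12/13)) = 4459/2160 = 2.06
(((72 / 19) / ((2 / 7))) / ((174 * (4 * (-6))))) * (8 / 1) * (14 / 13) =-196 / 7163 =-0.03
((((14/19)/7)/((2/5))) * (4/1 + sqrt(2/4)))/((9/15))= 25 * sqrt(2)/114 + 100/57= 2.06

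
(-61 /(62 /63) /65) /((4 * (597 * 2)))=-1281 /6415760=-0.00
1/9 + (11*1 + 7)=163/9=18.11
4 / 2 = 2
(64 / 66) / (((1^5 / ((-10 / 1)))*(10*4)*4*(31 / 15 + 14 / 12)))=-20 / 1067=-0.02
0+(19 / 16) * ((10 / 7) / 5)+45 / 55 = 1.16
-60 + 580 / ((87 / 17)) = 160 / 3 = 53.33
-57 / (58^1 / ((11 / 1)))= -627 / 58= -10.81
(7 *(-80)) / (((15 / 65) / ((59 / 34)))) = -214760 / 51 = -4210.98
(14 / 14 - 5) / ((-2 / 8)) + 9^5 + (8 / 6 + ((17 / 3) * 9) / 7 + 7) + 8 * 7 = 1241869 / 21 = 59136.62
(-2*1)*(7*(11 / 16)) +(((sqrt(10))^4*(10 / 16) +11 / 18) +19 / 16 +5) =8593 / 144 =59.67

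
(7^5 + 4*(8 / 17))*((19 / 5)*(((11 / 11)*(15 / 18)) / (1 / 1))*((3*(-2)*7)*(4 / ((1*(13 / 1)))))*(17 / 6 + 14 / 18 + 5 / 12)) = -5510708035 / 1989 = -2770592.28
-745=-745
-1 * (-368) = 368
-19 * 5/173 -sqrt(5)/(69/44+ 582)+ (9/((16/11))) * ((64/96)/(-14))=-16349/19376 -44 * sqrt(5)/25677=-0.85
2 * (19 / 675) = 38 / 675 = 0.06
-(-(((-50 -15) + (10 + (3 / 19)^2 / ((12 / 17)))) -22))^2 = -12351432769 / 2085136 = -5923.56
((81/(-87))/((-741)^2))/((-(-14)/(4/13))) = -6/161002751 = -0.00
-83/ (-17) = 83/ 17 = 4.88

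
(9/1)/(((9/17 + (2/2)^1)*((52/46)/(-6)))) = -10557/338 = -31.23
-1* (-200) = 200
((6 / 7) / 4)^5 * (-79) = -19197 / 537824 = -0.04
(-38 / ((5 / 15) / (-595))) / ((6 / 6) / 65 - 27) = -2204475 / 877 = -2513.65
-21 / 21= -1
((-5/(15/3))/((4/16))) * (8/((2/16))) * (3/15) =-256/5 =-51.20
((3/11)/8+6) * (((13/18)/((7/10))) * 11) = 3835/56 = 68.48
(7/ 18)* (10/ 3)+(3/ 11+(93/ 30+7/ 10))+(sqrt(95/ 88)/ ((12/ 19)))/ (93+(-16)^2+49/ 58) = 551* sqrt(2090)/ 5356824+7973/ 1485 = 5.37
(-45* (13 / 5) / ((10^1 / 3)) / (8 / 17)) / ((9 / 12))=-1989 / 20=-99.45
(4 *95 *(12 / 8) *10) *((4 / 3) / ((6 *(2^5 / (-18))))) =-1425 / 2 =-712.50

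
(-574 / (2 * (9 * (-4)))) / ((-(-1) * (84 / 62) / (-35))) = -44485 / 216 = -205.95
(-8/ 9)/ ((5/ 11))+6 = 182/ 45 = 4.04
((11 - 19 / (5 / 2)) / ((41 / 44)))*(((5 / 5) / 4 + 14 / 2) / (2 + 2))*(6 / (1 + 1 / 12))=97614 / 2665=36.63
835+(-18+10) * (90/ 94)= 38885/ 47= 827.34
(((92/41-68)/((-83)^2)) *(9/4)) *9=-54594/282449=-0.19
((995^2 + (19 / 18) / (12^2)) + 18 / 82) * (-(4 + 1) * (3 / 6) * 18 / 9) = -526059804535 / 106272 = -4950126.13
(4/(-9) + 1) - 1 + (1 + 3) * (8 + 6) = 500/9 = 55.56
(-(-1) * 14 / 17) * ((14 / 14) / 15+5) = 1064 / 255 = 4.17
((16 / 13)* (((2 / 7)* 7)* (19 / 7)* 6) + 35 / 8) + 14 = 42561 / 728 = 58.46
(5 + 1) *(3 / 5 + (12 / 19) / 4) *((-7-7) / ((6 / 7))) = -7056 / 95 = -74.27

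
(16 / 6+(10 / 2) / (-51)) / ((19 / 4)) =524 / 969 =0.54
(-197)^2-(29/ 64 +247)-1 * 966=2406115/ 64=37595.55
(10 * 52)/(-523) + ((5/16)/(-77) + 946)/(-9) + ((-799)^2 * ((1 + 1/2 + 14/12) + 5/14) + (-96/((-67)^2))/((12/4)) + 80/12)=1930303.58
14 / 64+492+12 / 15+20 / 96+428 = 442189 / 480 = 921.23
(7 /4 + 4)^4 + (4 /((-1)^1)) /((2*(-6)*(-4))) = 839459 /768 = 1093.05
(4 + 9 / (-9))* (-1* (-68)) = 204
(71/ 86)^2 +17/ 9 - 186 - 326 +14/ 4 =-33676693/ 66564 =-505.93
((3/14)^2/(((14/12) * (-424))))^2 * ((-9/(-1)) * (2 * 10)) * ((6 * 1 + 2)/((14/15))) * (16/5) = 98415/2313332287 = 0.00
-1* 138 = -138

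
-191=-191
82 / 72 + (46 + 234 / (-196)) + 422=825455 / 1764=467.95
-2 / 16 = -1 / 8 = -0.12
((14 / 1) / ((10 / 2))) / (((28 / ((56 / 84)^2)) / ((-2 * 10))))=-8 / 9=-0.89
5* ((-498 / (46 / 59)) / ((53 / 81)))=-5949855 / 1219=-4880.93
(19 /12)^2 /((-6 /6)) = -361 /144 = -2.51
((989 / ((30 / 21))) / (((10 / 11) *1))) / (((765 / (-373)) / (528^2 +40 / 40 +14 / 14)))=-103515497.60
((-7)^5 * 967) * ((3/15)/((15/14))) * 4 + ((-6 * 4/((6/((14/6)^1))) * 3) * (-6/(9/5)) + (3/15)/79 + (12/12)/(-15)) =-23966642612/1975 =-12135008.92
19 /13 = 1.46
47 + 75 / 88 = 4211 / 88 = 47.85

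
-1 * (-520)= 520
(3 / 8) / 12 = 1 / 32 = 0.03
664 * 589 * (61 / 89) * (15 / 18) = 59642140 / 267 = 223378.80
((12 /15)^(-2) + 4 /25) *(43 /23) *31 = 918437 /9200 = 99.83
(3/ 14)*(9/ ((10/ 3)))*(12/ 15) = 81/ 175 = 0.46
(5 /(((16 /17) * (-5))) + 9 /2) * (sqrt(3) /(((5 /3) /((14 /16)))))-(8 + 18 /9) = -10 + 231 * sqrt(3) /128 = -6.87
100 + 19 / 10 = 1019 / 10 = 101.90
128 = 128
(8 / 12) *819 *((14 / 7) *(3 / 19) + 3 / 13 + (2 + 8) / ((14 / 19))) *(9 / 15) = 87876 / 19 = 4625.05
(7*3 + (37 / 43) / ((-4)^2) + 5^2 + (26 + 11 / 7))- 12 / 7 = 346323 / 4816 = 71.91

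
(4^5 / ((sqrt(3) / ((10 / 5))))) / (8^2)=18.48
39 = 39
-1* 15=-15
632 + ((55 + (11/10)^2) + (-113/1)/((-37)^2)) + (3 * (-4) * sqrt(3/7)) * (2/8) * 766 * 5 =94204649/136900-11490 * sqrt(21)/7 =-6833.84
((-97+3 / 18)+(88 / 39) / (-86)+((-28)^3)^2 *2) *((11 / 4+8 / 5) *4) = 18748615039317 / 1118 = 16769780893.84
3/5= 0.60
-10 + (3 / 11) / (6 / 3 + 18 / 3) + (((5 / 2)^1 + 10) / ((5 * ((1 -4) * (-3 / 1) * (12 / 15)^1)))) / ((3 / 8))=-9.04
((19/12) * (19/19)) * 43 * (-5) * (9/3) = -4085/4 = -1021.25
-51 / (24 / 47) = -799 / 8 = -99.88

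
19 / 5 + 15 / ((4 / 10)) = 413 / 10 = 41.30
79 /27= 2.93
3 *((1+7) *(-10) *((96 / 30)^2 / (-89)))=12288 / 445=27.61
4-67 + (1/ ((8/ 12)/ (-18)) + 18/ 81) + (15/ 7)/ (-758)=-4287383/ 47754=-89.78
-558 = -558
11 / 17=0.65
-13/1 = -13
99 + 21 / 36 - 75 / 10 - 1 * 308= -215.92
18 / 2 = 9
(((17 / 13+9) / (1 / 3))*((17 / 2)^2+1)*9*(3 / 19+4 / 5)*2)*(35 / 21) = 65092.26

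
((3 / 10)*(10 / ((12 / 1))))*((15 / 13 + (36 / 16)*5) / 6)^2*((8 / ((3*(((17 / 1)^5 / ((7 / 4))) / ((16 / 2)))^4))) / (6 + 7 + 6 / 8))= 44394490 / 22666218554873511957433728777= 0.00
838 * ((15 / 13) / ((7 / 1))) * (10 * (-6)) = -754200 / 91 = -8287.91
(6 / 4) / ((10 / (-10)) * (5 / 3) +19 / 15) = -3.75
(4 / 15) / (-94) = -0.00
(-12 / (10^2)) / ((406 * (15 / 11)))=-11 / 50750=-0.00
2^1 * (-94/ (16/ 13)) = -611/ 4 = -152.75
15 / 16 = 0.94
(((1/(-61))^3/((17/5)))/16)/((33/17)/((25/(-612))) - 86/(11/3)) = 0.00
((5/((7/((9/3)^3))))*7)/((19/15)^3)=455625/6859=66.43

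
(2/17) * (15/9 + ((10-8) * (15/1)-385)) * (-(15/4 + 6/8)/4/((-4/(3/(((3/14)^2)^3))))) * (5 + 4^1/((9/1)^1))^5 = -140907625615108240/81310473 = -1732957888.65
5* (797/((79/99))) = 394515/79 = 4993.86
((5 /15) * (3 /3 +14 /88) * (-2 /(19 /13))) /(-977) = 221 /408386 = 0.00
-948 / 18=-158 / 3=-52.67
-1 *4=-4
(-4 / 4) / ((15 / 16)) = -16 / 15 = -1.07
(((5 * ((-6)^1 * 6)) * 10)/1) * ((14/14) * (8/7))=-14400/7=-2057.14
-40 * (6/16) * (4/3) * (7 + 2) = -180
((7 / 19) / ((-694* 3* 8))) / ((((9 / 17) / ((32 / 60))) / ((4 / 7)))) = -34 / 2670165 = -0.00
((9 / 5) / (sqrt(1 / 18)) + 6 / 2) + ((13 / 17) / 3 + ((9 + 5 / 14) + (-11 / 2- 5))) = 754 / 357 + 27* sqrt(2) / 5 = 9.75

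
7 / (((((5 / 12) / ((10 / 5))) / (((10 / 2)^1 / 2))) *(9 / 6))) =56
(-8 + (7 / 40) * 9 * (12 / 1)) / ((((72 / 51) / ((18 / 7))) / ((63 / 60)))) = 16677 / 800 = 20.85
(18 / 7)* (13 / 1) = 234 / 7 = 33.43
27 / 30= 9 / 10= 0.90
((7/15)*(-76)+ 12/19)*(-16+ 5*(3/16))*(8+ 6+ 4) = 897243/95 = 9444.66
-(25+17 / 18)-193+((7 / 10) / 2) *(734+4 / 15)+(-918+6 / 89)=-17619671 / 20025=-879.88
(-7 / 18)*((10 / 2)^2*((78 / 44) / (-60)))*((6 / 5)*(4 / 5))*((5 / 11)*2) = 91 / 363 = 0.25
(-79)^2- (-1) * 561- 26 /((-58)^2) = 11440951 /1682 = 6801.99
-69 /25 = -2.76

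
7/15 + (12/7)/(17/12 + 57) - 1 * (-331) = 24399764/73605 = 331.50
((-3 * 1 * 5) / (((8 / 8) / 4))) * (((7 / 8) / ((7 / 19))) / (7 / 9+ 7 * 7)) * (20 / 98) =-12825 / 21952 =-0.58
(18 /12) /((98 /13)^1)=39 /196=0.20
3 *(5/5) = 3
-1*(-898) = 898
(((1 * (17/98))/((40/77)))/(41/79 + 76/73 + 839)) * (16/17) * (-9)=-570933/169662850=-0.00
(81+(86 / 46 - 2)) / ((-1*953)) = -1860 / 21919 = -0.08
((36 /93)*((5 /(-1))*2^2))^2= 57600 /961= 59.94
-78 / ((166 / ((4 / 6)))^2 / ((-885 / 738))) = 3835 / 2542041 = 0.00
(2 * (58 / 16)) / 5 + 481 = 9649 / 20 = 482.45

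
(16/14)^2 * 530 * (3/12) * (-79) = -669920/49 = -13671.84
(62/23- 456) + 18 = -10012/23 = -435.30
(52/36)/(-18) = -13/162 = -0.08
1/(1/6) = 6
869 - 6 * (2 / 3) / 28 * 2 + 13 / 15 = 91306 / 105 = 869.58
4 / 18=2 / 9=0.22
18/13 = 1.38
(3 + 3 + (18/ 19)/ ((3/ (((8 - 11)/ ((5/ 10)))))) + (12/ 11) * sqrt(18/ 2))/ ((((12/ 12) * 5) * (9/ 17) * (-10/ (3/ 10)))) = -4369/ 52250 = -0.08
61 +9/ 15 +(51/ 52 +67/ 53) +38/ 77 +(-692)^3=-351607509334349/ 1061060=-331373823.66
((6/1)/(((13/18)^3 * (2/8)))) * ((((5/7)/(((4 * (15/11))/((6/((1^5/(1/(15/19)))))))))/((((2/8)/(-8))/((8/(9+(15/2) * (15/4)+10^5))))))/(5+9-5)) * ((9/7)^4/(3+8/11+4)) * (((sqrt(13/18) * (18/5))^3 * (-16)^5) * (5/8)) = 566731881599584960512 * sqrt(26)/24152218683604375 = 119648.51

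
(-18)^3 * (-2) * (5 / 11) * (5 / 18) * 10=162000 / 11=14727.27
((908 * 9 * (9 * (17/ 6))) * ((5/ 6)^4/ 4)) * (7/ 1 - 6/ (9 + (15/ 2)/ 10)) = 200185625/ 1248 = 160405.15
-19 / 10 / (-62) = 19 / 620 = 0.03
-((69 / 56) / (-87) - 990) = 1607783 / 1624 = 990.01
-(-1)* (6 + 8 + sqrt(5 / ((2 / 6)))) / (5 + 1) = sqrt(15) / 6 + 7 / 3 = 2.98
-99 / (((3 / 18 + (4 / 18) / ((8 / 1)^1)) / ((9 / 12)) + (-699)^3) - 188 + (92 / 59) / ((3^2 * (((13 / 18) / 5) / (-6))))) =2050191 / 7072792275154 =0.00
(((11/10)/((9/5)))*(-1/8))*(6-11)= 55/144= 0.38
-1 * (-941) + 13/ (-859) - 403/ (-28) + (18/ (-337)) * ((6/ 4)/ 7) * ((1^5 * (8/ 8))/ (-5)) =955.38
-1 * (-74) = 74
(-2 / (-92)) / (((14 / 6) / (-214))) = -321 / 161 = -1.99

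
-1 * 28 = -28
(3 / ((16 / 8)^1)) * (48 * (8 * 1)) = 576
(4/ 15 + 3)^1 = 49/ 15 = 3.27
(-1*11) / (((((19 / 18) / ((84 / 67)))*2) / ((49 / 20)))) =-16.00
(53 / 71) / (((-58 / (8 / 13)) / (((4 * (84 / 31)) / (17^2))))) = -71232 / 239805553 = -0.00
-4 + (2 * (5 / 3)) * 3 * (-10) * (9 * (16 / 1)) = -14404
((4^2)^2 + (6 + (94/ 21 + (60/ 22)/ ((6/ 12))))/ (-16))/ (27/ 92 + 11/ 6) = 5419352/ 45199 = 119.90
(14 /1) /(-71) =-14 /71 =-0.20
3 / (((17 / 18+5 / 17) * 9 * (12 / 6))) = 0.13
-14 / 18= -7 / 9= -0.78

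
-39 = -39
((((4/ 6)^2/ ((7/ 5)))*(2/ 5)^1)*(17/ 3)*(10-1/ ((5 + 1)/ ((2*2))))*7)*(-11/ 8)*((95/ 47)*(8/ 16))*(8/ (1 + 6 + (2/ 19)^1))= -7560784/ 102789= -73.56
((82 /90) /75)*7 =287 /3375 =0.09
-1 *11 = -11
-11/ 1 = -11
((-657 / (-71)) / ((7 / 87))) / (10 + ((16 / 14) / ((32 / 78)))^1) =114318 / 12709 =9.00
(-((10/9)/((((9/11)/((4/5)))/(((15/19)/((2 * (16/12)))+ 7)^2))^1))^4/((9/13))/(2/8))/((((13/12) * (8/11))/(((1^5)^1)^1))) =-368481590320066152840412230971/4491796683643936118784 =-82034343.11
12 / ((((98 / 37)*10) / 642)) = 71262 / 245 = 290.87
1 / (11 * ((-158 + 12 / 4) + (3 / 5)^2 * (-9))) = -0.00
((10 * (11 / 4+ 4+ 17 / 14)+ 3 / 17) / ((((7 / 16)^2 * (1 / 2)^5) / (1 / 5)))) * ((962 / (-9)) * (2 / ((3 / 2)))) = -299419467776 / 787185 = -380367.34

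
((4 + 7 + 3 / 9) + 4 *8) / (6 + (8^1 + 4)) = 65 / 27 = 2.41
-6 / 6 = -1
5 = 5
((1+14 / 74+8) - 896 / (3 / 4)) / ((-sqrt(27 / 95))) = 131588 * sqrt(285) / 999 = 2223.68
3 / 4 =0.75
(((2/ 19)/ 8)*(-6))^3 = -27/ 54872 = -0.00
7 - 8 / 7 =5.86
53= 53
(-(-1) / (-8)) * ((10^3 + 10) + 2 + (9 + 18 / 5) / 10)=-50663 / 400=-126.66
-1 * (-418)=418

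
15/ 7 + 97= 694/ 7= 99.14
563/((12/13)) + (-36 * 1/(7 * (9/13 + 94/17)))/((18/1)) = 70440071/115500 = 609.87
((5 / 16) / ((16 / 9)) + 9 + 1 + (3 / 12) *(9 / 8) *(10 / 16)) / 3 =1325 / 384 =3.45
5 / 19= 0.26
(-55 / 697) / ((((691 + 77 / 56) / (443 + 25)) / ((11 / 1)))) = -2265120 / 3860683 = -0.59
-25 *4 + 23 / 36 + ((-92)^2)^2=2579011079 / 36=71639196.64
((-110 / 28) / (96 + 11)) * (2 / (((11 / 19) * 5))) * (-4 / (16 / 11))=209 / 2996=0.07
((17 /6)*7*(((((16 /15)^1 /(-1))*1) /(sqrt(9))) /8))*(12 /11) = -476 /495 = -0.96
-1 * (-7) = 7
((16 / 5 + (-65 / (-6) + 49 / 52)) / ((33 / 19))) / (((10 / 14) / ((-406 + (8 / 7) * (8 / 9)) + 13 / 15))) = -28252168883 / 5791500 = -4878.21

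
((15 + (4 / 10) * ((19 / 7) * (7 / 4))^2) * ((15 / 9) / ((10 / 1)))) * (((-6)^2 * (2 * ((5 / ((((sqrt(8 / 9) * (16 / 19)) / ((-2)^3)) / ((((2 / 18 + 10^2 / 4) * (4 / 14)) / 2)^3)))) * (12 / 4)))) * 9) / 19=-1386624017 * sqrt(2) / 2058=-952858.35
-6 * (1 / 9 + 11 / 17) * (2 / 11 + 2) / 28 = -464 / 1309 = -0.35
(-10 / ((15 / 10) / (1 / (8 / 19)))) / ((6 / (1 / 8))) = -0.33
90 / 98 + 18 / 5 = 1107 / 245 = 4.52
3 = 3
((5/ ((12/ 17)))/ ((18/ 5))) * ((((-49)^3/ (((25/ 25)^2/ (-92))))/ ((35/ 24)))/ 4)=32857685/ 9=3650853.89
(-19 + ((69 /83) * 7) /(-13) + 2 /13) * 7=-145726 /1079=-135.06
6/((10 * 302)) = 3/1510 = 0.00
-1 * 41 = -41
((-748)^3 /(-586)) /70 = 104627248 /10255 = 10202.56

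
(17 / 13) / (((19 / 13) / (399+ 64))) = 7871 / 19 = 414.26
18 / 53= 0.34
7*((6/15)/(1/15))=42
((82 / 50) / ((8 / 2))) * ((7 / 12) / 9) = 287 / 10800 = 0.03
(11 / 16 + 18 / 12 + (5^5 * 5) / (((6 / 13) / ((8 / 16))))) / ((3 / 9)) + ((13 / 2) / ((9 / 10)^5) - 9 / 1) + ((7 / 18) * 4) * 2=47988348917 / 944784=50792.93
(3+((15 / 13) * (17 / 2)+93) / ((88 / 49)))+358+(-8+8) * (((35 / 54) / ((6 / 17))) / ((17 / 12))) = 86995 / 208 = 418.25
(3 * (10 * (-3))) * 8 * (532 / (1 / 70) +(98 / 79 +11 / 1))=-2118907440 / 79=-26821613.16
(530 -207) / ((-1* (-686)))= 323 / 686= 0.47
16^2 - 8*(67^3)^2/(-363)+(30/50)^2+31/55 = 18091678765382/9075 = 1993573417.67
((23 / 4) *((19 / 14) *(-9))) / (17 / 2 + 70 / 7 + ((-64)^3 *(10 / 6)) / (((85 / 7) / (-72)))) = -66861 / 2466268364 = -0.00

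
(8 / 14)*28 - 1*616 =-600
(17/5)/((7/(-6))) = -102/35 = -2.91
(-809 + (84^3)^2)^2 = 123410306448875921071249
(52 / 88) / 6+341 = 45025 / 132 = 341.10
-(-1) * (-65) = -65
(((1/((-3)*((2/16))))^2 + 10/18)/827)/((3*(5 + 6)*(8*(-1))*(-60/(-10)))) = -23/3929904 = -0.00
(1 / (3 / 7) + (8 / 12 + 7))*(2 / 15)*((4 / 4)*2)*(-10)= -80 / 3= -26.67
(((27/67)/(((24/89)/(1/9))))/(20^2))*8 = 89/26800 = 0.00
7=7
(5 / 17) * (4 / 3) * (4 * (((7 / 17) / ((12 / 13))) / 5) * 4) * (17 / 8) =182 / 153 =1.19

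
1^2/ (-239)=-1/ 239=-0.00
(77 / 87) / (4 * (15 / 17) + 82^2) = 1309 / 9950016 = 0.00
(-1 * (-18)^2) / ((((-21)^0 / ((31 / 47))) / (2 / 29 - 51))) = 14834988 / 1363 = 10884.07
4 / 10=0.40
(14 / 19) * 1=0.74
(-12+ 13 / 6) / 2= -59 / 12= -4.92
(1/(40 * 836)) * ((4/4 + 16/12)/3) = 7/300960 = 0.00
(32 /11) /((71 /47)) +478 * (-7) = -2611722 /781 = -3344.07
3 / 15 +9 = 46 / 5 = 9.20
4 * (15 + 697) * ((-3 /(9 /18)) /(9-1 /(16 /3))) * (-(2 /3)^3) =729088 /1269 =574.54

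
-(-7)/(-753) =-7/753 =-0.01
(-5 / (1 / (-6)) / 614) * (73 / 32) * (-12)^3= -59130 / 307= -192.61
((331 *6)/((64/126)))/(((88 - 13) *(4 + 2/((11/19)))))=229383/32800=6.99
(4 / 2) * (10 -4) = 12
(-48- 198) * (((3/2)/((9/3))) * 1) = -123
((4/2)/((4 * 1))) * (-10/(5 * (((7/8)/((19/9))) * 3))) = -152/189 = -0.80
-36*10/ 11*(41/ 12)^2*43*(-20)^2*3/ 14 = -108424500/ 77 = -1408110.39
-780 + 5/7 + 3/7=-778.86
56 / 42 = 4 / 3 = 1.33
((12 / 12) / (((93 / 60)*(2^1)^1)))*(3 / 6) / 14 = 5 / 434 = 0.01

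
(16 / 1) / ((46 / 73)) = 25.39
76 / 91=0.84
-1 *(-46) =46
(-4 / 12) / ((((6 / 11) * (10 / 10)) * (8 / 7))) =-77 / 144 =-0.53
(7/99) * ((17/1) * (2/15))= 238/1485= 0.16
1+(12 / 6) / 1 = 3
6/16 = 3/8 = 0.38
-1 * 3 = -3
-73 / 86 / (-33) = 73 / 2838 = 0.03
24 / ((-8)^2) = 3 / 8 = 0.38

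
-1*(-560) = 560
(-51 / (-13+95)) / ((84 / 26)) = -221 / 1148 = -0.19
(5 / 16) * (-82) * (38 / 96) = -3895 / 384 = -10.14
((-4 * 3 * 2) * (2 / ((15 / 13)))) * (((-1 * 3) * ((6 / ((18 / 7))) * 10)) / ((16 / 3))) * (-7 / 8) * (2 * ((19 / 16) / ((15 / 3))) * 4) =-907.72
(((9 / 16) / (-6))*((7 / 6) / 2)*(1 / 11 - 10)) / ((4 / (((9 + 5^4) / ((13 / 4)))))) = 241871 / 9152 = 26.43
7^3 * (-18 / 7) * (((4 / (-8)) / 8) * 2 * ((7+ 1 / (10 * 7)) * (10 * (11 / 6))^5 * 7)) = 2421703755625 / 216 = 11211591461.23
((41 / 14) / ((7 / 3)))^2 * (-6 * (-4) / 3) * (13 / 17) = 393354 / 40817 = 9.64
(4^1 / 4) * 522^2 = 272484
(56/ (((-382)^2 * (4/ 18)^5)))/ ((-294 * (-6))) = 6561/ 16343488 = 0.00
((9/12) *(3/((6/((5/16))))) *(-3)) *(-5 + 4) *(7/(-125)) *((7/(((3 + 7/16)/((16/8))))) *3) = -1323/5500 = -0.24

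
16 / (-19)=-16 / 19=-0.84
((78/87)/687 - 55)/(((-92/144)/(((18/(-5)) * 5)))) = -236679624/152743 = -1549.53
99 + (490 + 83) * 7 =4110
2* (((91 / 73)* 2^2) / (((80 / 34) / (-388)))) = -600236 / 365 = -1644.48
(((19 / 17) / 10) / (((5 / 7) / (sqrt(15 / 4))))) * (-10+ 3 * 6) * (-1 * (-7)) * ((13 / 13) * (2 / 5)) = 3724 * sqrt(15) / 2125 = 6.79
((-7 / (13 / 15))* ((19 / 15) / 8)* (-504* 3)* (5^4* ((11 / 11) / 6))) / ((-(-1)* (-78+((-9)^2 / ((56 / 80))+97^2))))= 36658125 / 1719302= 21.32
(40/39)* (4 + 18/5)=304/39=7.79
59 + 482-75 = 466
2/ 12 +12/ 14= 1.02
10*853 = 8530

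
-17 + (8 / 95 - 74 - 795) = -84162 / 95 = -885.92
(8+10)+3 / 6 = 37 / 2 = 18.50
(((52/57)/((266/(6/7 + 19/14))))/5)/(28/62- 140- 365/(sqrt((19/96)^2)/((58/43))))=-41323/71475299910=-0.00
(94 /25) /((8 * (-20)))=-47 /2000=-0.02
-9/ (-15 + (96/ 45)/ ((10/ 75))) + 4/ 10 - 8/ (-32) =-167/ 20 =-8.35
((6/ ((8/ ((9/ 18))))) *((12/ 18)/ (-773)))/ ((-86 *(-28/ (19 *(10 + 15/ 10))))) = -437/ 14891072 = -0.00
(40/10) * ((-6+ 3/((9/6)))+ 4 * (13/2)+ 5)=108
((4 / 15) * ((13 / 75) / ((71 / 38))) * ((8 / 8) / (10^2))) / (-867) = -494 / 1731290625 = -0.00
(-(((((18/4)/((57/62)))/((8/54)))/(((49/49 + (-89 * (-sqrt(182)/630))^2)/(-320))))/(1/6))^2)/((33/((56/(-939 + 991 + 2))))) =-403603607215872000000/68482795136459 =-5893503.71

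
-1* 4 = -4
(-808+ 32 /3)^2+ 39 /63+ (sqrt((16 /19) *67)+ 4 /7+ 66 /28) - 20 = 4 *sqrt(1273) /19+ 80101223 /126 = 635731.50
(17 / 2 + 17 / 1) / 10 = 51 / 20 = 2.55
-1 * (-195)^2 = -38025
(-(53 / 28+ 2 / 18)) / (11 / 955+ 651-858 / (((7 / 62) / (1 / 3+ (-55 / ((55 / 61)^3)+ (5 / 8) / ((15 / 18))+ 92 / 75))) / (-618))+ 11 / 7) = 0.00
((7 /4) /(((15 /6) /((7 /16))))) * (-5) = -49 /32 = -1.53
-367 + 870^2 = 756533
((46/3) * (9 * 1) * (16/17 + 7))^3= 6466042647000/4913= 1316108822.92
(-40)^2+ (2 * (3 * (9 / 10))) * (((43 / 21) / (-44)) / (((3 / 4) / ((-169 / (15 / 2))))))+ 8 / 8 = 3096459 / 1925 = 1608.55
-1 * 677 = -677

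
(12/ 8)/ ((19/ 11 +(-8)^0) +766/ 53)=1749/ 20032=0.09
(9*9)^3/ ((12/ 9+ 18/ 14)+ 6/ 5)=139155.37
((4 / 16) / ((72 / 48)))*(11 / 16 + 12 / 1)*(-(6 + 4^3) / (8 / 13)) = -92365 / 384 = -240.53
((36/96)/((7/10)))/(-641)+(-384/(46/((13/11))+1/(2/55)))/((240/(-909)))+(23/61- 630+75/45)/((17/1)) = -7253129949539/482145828780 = -15.04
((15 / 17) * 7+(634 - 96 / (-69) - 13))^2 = 60402892900 / 152881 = 395097.45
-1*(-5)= 5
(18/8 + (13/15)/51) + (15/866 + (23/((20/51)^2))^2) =237115560122921/10599840000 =22369.73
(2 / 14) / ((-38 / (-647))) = 647 / 266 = 2.43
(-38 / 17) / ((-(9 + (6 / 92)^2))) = 80408 / 323901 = 0.25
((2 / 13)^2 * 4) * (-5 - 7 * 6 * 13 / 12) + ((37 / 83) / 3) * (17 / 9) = -1704427 / 378729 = -4.50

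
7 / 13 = 0.54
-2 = -2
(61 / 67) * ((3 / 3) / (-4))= -61 / 268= -0.23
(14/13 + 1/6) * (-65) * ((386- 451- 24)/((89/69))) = 11155/2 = 5577.50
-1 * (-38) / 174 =19 / 87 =0.22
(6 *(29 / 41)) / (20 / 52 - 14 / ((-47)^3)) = 78282542 / 7097059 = 11.03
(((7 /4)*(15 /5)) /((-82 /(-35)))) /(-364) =-105 /17056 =-0.01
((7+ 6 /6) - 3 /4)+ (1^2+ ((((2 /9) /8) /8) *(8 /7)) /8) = 16633 /2016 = 8.25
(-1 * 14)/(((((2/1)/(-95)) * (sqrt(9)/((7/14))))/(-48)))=-5320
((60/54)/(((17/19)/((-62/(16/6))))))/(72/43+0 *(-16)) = -126635/7344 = -17.24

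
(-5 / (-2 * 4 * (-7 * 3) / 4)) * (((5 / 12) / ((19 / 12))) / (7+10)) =-0.00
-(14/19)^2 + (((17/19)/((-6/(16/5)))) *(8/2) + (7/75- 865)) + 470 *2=1966772/27075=72.64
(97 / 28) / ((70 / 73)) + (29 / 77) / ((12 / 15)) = 4.08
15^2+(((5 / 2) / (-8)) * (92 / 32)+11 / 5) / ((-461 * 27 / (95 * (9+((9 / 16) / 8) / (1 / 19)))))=224.90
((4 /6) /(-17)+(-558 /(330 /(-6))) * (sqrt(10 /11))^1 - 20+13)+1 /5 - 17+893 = 558 * sqrt(110) /605+221636 /255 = 878.83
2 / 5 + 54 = 272 / 5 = 54.40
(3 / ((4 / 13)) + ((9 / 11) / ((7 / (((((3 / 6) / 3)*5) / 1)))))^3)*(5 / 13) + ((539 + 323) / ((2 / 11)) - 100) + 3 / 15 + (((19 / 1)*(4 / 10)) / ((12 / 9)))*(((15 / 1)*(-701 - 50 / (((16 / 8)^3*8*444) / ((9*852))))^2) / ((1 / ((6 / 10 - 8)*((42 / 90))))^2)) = 3954282698981778685219 / 7596709120000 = 520525748.26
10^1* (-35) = -350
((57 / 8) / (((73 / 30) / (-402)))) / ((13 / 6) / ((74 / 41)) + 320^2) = -569430 / 49537727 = -0.01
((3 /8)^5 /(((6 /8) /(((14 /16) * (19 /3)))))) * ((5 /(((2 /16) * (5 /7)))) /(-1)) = -25137 /8192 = -3.07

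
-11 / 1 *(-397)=4367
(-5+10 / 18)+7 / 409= -4.43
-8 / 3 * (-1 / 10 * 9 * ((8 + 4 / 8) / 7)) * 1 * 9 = 26.23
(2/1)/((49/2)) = 4/49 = 0.08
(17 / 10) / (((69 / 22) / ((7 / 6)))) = 1309 / 2070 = 0.63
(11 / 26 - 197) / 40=-5111 / 1040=-4.91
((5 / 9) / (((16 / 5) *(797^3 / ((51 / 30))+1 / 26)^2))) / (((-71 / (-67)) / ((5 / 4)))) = 409043375 / 177140336461706335559996016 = 0.00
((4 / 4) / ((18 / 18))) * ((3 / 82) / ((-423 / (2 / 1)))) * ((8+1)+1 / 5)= -46 / 28905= -0.00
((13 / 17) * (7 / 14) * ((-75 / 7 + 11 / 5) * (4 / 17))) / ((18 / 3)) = -3874 / 30345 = -0.13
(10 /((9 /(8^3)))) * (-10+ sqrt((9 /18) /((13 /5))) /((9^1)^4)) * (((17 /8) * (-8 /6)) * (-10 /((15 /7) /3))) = -6092800 /27+ 304640 * sqrt(130) /2302911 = -225657.75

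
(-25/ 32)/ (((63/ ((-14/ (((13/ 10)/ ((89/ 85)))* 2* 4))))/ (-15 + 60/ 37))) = -122375/ 523328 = -0.23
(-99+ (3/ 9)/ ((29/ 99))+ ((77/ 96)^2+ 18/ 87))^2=672249309028441/ 71430045696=9411.30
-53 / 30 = -1.77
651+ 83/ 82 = 53465/ 82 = 652.01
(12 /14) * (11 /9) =22 /21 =1.05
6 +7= 13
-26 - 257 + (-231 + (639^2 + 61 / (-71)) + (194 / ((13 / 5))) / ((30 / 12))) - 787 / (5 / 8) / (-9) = 16945278928 / 41535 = 407975.90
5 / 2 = 2.50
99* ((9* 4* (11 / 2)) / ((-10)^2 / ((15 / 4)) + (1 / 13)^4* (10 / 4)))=3359116332 / 4569775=735.07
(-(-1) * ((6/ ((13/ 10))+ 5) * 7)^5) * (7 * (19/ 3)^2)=1296120880126953125/ 3341637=387870040979.00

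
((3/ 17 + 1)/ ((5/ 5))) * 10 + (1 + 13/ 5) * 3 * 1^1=22.56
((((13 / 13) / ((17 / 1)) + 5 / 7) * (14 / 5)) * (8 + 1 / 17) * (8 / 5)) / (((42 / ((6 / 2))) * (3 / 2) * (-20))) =-50416 / 758625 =-0.07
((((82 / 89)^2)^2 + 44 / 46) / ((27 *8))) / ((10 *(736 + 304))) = 413711 / 554139472512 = 0.00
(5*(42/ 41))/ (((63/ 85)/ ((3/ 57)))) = 850/ 2337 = 0.36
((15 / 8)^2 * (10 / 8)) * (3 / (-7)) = -3375 / 1792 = -1.88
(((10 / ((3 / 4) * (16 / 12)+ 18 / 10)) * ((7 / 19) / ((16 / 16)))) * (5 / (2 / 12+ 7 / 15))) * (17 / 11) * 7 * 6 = 2677500 / 3971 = 674.26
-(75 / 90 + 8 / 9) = -31 / 18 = -1.72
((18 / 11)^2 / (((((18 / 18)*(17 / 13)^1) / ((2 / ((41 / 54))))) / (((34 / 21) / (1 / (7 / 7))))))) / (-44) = -75816 / 381997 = -0.20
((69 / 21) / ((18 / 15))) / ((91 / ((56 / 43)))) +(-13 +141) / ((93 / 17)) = 8528948 / 363909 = 23.44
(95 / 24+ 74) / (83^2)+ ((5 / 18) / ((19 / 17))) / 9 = 3302083 / 84817368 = 0.04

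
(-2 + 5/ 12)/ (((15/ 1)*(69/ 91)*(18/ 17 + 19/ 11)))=-323323/ 6470820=-0.05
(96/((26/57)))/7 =2736/91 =30.07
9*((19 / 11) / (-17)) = -171 / 187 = -0.91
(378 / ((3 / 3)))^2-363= 142521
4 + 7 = 11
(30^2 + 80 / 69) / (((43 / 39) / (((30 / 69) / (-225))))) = -323336 / 204723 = -1.58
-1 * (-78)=78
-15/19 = -0.79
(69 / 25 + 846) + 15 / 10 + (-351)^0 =42563 / 50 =851.26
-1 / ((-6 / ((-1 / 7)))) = -0.02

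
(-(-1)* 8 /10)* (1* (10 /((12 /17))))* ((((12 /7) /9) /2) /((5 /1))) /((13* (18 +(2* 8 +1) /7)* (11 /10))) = 136 /184041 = 0.00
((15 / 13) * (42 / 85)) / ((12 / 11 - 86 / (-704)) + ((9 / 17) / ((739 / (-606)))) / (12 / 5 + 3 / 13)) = 622746432 / 1144758407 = 0.54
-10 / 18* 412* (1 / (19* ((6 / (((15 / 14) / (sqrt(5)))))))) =-515* sqrt(5) / 1197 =-0.96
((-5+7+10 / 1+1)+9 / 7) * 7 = 100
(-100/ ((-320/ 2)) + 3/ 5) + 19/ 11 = 1299/ 440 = 2.95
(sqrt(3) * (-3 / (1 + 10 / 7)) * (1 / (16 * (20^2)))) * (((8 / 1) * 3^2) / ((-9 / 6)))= 63 * sqrt(3) / 6800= 0.02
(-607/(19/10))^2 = 36844900/361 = 102063.43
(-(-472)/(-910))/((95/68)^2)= -1091264/4106375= -0.27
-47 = -47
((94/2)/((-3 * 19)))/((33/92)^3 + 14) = -36598336/623441433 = -0.06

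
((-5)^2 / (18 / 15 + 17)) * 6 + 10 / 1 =1660 / 91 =18.24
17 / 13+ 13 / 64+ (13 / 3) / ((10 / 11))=78343 / 12480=6.28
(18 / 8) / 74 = 9 / 296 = 0.03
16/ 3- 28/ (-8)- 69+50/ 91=-32551/ 546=-59.62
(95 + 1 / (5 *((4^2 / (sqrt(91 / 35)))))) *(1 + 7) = sqrt(65) / 50 + 760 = 760.16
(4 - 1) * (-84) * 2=-504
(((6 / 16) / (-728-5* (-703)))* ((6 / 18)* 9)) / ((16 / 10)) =15 / 59456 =0.00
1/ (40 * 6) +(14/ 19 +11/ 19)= 6019/ 4560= 1.32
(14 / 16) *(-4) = -7 / 2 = -3.50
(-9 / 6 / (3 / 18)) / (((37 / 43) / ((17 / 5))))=-6579 / 185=-35.56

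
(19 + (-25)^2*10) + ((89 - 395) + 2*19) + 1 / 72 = 432073 / 72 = 6001.01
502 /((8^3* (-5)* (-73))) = 251 /93440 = 0.00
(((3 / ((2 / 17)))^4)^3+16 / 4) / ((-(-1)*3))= 309629344375621431985 / 12288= 25197700551401483.72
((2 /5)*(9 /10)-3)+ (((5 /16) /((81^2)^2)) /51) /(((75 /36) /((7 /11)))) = -2125130522293 /804973682700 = -2.64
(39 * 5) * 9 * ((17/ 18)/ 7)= 236.79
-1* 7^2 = -49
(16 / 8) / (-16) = -1 / 8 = -0.12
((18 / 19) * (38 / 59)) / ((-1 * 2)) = -18 / 59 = -0.31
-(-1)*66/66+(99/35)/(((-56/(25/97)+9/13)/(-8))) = 544217/492737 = 1.10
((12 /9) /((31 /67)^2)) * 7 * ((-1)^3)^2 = 125692 /2883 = 43.60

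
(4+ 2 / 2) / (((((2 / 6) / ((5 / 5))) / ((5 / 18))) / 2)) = 25 / 3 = 8.33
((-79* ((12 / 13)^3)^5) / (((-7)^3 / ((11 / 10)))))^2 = 44814333626336991679294107756911394816 / 7705996686994309366095287388034384545025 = 0.01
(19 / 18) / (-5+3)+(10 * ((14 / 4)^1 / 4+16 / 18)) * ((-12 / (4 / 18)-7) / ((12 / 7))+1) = -263753 / 432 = -610.54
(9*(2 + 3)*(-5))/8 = -225/8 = -28.12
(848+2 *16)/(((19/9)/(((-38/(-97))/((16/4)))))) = 3960/97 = 40.82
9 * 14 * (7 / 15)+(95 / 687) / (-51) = 58.80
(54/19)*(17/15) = 306/95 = 3.22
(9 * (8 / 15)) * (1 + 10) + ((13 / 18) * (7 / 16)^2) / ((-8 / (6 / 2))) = 3240847 / 61440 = 52.75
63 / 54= 7 / 6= 1.17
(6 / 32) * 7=21 / 16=1.31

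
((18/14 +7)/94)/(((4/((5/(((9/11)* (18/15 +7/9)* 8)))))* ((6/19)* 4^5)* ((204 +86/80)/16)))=757625/368934978048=0.00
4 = 4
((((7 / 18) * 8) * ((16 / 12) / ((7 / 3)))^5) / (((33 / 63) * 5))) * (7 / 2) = 2048 / 8085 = 0.25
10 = 10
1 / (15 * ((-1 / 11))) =-11 / 15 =-0.73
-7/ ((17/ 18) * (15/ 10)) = -84/ 17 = -4.94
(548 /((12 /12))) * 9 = 4932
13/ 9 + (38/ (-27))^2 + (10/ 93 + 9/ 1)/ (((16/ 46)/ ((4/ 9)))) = 680801/ 45198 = 15.06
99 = 99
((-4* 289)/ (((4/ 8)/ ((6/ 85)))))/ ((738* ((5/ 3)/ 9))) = -1224/ 1025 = -1.19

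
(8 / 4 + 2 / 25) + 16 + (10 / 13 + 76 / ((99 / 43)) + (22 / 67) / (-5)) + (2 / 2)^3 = 113808613 / 2155725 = 52.79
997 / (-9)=-997 / 9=-110.78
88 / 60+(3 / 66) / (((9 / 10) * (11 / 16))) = 8386 / 5445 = 1.54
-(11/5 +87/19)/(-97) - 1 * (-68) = 627264/9215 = 68.07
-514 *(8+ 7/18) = -38807/9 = -4311.89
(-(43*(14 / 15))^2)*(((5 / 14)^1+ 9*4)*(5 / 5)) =-13175974 / 225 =-58559.88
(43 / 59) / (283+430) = 43 / 42067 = 0.00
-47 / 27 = -1.74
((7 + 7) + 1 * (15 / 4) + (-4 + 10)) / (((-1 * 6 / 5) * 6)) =-475 / 144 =-3.30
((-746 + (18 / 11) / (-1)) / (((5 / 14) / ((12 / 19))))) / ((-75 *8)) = 57568 / 26125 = 2.20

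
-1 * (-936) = 936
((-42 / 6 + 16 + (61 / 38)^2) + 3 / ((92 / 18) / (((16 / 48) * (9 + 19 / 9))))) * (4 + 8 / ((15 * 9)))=55.82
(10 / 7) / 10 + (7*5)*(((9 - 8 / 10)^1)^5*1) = 5676954474 / 4375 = 1297589.59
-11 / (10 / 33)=-363 / 10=-36.30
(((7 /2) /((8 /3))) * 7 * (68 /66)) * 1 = 9.47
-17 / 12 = -1.42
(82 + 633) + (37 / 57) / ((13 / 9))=176716 / 247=715.45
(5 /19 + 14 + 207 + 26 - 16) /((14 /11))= 24167 /133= 181.71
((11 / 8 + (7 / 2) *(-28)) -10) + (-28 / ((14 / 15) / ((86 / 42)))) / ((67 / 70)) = -91551 / 536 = -170.80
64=64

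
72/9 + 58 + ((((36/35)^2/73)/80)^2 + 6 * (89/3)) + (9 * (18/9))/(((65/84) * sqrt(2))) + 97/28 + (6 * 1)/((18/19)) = 270.25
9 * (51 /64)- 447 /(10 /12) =-529.23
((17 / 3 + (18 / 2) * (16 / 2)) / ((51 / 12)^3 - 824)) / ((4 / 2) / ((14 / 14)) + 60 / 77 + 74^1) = -143528 / 106023591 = -0.00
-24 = -24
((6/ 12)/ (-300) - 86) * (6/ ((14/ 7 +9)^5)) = -4691/ 1464100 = -0.00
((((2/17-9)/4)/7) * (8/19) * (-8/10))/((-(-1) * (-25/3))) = -3624/282625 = -0.01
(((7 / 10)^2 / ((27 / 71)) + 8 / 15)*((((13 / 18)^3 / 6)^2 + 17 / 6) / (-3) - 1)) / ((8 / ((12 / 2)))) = -2.66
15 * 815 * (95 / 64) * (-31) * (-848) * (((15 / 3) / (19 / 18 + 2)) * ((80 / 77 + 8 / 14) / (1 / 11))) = 1064741631750 / 77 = 13827813399.35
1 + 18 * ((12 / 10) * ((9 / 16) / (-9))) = -7 / 20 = -0.35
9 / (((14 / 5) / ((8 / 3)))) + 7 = 109 / 7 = 15.57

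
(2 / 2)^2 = 1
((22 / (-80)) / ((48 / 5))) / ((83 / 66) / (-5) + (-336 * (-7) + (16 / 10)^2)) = -3025 / 248614976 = -0.00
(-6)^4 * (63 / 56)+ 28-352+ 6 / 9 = 3404 / 3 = 1134.67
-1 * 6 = -6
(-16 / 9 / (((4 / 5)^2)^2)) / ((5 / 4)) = -125 / 36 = -3.47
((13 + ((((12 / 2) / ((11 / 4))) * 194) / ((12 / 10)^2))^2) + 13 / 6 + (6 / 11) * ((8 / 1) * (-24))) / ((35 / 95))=510244829 / 2178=234272.19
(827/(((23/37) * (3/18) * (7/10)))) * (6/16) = 1376955/322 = 4276.26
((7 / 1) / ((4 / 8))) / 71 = 14 / 71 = 0.20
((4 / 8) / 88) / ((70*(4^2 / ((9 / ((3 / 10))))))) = 0.00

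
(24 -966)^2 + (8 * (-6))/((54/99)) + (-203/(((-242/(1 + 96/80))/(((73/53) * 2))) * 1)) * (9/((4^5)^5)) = 2912038260142873992366331/3281998228446248960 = 887276.00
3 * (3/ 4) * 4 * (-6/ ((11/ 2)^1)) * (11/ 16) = -27/ 4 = -6.75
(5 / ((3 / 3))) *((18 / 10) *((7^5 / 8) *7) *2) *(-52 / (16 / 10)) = -68824665 / 8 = -8603083.12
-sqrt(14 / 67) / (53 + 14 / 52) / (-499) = 26*sqrt(938) / 46304705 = 0.00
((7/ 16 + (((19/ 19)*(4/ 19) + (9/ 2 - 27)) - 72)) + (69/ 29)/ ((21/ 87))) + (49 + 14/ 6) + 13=-125519/ 6384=-19.66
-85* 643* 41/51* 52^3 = -18534243520/3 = -6178081173.33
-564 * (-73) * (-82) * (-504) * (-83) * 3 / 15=-141229182528 / 5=-28245836505.60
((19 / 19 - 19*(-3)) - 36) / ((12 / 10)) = 55 / 3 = 18.33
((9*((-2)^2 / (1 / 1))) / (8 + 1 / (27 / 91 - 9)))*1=28512 / 6245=4.57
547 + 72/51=9323/17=548.41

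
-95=-95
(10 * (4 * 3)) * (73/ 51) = 2920/ 17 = 171.76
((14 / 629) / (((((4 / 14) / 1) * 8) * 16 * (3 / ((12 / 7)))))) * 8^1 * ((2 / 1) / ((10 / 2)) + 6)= 56 / 3145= 0.02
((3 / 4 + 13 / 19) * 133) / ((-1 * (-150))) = 763 / 600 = 1.27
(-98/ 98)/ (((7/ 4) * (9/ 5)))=-0.32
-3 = -3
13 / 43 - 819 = -35204 / 43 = -818.70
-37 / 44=-0.84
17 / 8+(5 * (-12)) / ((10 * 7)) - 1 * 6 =-265 / 56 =-4.73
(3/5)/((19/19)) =3/5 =0.60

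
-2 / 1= -2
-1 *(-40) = 40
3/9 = 1/3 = 0.33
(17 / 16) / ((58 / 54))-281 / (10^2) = -21121 / 11600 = -1.82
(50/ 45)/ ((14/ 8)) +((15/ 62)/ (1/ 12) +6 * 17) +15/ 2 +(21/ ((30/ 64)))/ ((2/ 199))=89264563/ 19530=4570.64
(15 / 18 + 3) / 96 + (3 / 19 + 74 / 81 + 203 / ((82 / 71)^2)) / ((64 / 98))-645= -135861251617 / 331143552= -410.28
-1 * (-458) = 458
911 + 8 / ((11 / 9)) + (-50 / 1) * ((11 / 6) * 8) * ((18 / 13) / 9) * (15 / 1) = -110791 / 143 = -774.76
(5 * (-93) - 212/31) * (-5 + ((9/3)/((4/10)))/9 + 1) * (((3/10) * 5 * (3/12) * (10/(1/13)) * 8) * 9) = 162579105/31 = 5244487.26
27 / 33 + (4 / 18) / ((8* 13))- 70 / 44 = -3967 / 5148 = -0.77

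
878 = 878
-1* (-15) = 15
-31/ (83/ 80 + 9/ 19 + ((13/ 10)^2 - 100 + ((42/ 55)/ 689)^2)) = 87310686320/ 272631320461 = 0.32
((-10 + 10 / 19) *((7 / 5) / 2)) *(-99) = 12474 / 19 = 656.53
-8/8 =-1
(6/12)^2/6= 0.04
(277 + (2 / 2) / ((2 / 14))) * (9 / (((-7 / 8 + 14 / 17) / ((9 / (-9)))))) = 347616 / 7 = 49659.43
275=275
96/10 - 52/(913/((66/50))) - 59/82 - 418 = -69624477/170150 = -409.19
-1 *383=-383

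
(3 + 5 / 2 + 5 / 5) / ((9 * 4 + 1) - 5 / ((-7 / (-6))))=0.20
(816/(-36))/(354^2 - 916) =-17/93300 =-0.00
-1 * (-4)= 4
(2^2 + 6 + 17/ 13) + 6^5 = 7787.31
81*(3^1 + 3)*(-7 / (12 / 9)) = -5103 / 2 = -2551.50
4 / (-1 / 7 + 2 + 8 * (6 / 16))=14 / 17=0.82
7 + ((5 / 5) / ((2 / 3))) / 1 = 17 / 2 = 8.50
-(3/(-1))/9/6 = 1/18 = 0.06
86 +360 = 446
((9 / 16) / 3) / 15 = 0.01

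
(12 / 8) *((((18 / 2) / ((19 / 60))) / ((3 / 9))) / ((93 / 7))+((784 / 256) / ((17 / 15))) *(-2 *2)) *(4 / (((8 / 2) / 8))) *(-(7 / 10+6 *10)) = 64053675 / 20026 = 3198.53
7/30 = 0.23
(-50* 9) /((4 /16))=-1800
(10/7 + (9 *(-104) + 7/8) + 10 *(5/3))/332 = -154061/55776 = -2.76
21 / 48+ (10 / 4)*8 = 327 / 16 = 20.44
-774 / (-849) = 258 / 283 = 0.91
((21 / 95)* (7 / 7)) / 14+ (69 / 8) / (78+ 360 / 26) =33181 / 302480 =0.11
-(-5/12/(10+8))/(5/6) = 1/36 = 0.03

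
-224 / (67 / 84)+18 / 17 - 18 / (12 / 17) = -695421 / 2278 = -305.28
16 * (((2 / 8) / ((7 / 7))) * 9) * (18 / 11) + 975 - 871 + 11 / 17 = 163.56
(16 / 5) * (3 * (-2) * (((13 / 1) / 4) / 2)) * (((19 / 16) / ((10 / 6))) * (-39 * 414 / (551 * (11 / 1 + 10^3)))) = 314847 / 488650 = 0.64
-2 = -2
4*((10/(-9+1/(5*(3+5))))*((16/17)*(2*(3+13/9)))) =-37.29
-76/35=-2.17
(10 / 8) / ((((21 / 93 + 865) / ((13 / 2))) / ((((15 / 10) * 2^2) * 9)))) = 54405 / 107288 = 0.51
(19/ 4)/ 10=19/ 40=0.48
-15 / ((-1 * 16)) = 15 / 16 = 0.94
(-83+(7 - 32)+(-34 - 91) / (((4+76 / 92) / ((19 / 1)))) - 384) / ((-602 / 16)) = 873896 / 33411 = 26.16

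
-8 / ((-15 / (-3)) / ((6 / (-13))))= 48 / 65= 0.74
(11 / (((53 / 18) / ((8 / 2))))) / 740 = 198 / 9805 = 0.02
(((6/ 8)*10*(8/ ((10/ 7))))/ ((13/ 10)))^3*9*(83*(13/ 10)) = 5534373600/ 169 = 32747772.78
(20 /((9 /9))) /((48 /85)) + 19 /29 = 36.07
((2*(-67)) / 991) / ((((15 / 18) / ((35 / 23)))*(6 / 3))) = -2814 / 22793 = -0.12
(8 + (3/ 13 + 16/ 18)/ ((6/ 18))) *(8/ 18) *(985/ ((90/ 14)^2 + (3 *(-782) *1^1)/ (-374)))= 235195345/ 2251314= 104.47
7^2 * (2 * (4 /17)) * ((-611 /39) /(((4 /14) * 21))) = -9212 /153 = -60.21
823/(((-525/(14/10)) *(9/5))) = -823/675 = -1.22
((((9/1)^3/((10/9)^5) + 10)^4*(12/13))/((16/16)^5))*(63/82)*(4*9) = 6402633571949710182759309544866981/6662500000000000000000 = 960995658078.76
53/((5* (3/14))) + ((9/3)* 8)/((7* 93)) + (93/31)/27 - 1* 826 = -7581403/9765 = -776.39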